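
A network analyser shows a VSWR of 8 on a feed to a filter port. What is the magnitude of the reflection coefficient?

|Γ| ≈ 0.778

|Γ| = (S − 1)/(S + 1) = (8 − 1)/(8 + 1) = 7/9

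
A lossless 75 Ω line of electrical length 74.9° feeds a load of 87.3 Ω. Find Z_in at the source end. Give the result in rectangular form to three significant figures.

tan(βl) = tan(74.9°) = 3.71
Z_in = Z_0·(Z_L + jZ_0·tanβl)/(Z_0 + jZ_L·tanβl)
     = 75·(87.3 + j278)/(75 + j324)

Z_in ≈ 65.6 − j5.03 Ω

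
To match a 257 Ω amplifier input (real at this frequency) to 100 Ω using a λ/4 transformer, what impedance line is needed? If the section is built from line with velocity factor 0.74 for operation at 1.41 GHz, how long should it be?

Z_qwt ≈ 160 Ω; length ≈ 3.94 cm

Z_qwt = √(Z_0·R_L) = √(100 × 257) = √25700
λ = 0.74·c/f = 0.157 m, so l = λ/4 = 0.0394 m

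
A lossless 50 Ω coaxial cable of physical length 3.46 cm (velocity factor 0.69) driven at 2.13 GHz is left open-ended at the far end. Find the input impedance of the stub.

Z_in ≈ +j39.3 Ω

λ = v/f = 0.69·c / 2.13 GHz = 0.0972 m
βl = 2π·l/λ = 2π × 0.356 = 128°
tan(βl) = -1.27
For an open-ended stub, Z_in = −jZ_0·cot(βl) = −jZ_0/tan(βl)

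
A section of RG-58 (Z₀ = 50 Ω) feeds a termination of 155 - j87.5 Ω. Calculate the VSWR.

VSWR ≈ 4.17

Γ = (Z_L − Z_0)/(Z_L + Z_0) = (105 − j87.5)/(205 − j87.5)
|Γ| = 137/223 = 0.613
VSWR = (1 + |Γ|)/(1 − |Γ|) = 1.61/0.387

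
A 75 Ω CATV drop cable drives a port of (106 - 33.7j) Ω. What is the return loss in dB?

Γ = (31 − j33.7)/(181 − j33.7), |Γ| = 0.249
RL = −20·log₁₀|Γ| = −20·log₁₀(0.249)

RL ≈ 12.1 dB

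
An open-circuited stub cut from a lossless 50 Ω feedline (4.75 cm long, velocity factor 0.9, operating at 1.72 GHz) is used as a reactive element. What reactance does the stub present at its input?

X_in ≈ 17.2 Ω (inductive)

λ = v/f = 0.9·c / 1.72 GHz = 0.157 m
βl = 2π·l/λ = 2π × 0.303 = 109°
tan(βl) = -2.92
For an open-circuited stub, Z_in = −jZ_0·cot(βl) = −jZ_0/tan(βl)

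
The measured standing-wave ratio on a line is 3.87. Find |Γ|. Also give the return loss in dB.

|Γ| ≈ 0.589; return loss ≈ 4.59 dB

|Γ| = (S − 1)/(S + 1) = (3.87 − 1)/(3.87 + 1) = 2.87/4.87
RL = −20·log₁₀|Γ| = −20·log₁₀(0.589)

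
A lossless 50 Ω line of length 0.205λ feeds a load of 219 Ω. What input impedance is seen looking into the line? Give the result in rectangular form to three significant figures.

βl = 2π × 0.205 = 73.8°
tan(βl) = tan(73.8°) = 3.44
Z_in = Z_0·(Z_L + jZ_0·tanβl)/(Z_0 + jZ_L·tanβl)
     = 50·(219 + j172)/(50 + j754)

Z_in ≈ 12.3 − j13.7 Ω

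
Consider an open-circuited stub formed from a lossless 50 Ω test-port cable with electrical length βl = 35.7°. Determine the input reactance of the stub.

X_in ≈ -69.6 Ω (capacitive)

tan(βl) = 0.719
For an open-circuited stub, Z_in = −jZ_0·cot(βl) = −jZ_0/tan(βl)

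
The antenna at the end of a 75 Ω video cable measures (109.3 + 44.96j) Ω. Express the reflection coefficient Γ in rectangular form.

Γ ≈ 0.232 + j0.187

Γ = (Z_L − Z_0)/(Z_L + Z_0) = (34.3 + j44.96)/(184.3 + j44.96)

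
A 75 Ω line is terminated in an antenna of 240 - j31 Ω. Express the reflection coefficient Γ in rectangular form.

Γ = (Z_L − Z_0)/(Z_L + Z_0) = (165 − j31)/(315 − j31)

Γ ≈ 0.528 − j0.0464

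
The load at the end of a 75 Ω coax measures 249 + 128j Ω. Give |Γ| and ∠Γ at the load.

Γ ≈ 0.62 ∠ 14.8°

Γ = (Z_L − Z_0)/(Z_L + Z_0) = (174 + j128)/(324 + j128)
|Γ| = 216/348 = 0.62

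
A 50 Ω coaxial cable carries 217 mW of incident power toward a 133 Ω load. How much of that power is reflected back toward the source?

Γ = (133 − 50)/(133 + 50) = 0.454
|Γ|² = 0.206
P_refl = |Γ|²·P_inc = 44.6 mW, P_del = (1 − |Γ|²)·P_inc = 172 mW

P_reflected ≈ 44.6 mW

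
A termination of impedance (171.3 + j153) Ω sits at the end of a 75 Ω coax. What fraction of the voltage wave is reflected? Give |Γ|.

Γ = (Z_L − Z_0)/(Z_L + Z_0) = (96.3 + j153)/(246.3 + j153)
|Γ| = 181/290

|Γ| ≈ 0.623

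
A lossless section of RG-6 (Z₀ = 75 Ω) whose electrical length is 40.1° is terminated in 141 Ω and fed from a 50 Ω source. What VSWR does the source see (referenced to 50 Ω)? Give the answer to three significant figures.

VSWR ≈ 2.27

tan(βl) = 0.842
Z_in = Z_0·(Z_L + jZ_0·tanβl)/(Z_0 + jZ_L·tanβl) = 68.7 − j45.7 Ω
Γ_s = (Z_in − Z_s)/(Z_in + Z_s) = (18.7 − j45.7)/(119 − j45.7), |Γ_s| = 0.388
VSWR = (1 + |Γ_s|)/(1 − |Γ_s|)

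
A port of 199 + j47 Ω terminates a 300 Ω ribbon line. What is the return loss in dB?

RL ≈ 13.1 dB

Γ = (-101 + j47)/(499 + j47), |Γ| = 0.222
RL = −20·log₁₀|Γ| = −20·log₁₀(0.222)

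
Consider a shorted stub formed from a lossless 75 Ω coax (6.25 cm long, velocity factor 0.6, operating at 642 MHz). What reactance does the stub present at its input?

λ = v/f = 0.6·c / 642 MHz = 0.28 m
βl = 2π·l/λ = 2π × 0.223 = 80.3°
tan(βl) = 5.82
For a shorted stub, Z_in = jZ_0·tan(βl)

X_in ≈ 436 Ω (inductive)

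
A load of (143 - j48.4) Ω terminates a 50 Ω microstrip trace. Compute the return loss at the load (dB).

Γ = (93 − j48.4)/(193 − j48.4), |Γ| = 0.527
RL = −20·log₁₀|Γ| = −20·log₁₀(0.527)

RL ≈ 5.57 dB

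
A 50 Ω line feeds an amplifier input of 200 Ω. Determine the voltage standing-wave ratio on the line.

For a purely resistive load, VSWR = R_L/Z_0 or Z_0/R_L (whichever > 1) = 200/50

VSWR ≈ 4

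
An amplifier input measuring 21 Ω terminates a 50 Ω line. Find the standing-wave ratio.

VSWR ≈ 2.38

Γ = (21 − 50)/(21 + 50) = -0.408
VSWR = (1 + 0.408)/(1 − 0.408)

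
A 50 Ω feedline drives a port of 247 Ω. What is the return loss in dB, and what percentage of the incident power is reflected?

Γ = (247 − 50)/(247 + 50) = 0.663
RL = −20·log₁₀(0.663) = 3.57 dB
P_refl/P_inc = |Γ|² = 0.44

RL ≈ 3.57 dB; 44% of incident power reflected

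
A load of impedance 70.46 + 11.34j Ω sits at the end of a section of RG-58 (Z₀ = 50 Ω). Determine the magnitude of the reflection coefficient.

Γ = (Z_L − Z_0)/(Z_L + Z_0) = (20.46 + j11.34)/(120.5 + j11.34)
|Γ| = 23.4/121

|Γ| ≈ 0.193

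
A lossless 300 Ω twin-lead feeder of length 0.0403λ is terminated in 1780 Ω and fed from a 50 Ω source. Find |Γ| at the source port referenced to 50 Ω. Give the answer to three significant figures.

|Γ| ≈ 0.942

βl = 2π × 0.0403 = 14.5°
tan(βl) = 0.259
Z_in = Z_0·(Z_L + jZ_0·tanβl)/(Z_0 + jZ_L·tanβl) = 566 − j791 Ω
Γ_s = (Z_in − Z_s)/(Z_in + Z_s) = (516 − j791)/(616 − j791), |Γ_s| = 0.942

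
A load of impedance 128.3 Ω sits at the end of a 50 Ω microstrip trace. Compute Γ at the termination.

Γ = 0.439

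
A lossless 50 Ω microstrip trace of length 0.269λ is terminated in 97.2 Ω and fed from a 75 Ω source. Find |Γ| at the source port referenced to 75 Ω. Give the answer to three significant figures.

|Γ| ≈ 0.487

βl = 2π × 0.269 = 96.8°
tan(βl) = -8.34
Z_in = Z_0·(Z_L + jZ_0·tanβl)/(Z_0 + jZ_L·tanβl) = 26 + j4.39 Ω
Γ_s = (Z_in − Z_s)/(Z_in + Z_s) = (-49 + j4.39)/(101 + j4.39), |Γ_s| = 0.487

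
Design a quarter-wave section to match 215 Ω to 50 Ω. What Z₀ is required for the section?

Z_qwt ≈ 104 Ω

Z_qwt = √(Z_0·R_L) = √(50 × 215) = √10750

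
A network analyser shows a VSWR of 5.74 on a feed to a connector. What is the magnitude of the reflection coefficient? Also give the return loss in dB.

|Γ| ≈ 0.703; return loss ≈ 3.06 dB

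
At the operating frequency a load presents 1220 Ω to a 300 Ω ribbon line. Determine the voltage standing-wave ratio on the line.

VSWR ≈ 4.07

For a purely resistive load, VSWR = R_L/Z_0 or Z_0/R_L (whichever > 1) = 1220/300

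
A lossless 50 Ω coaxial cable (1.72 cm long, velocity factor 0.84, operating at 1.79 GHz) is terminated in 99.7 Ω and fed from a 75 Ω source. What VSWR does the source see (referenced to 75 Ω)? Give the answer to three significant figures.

λ = v/f = 0.84·c / 1.79 GHz = 0.141 m
βl = 2π·l/λ = 2π × 0.122 = 44°
tan(βl) = 0.965
Z_in = Z_0·(Z_L + jZ_0·tanβl)/(Z_0 + jZ_L·tanβl) = 40.9 − j30.5 Ω
Γ_s = (Z_in − Z_s)/(Z_in + Z_s) = (-34.1 − j30.5)/(116 − j30.5), |Γ_s| = 0.382
VSWR = (1 + |Γ_s|)/(1 − |Γ_s|)

VSWR ≈ 2.23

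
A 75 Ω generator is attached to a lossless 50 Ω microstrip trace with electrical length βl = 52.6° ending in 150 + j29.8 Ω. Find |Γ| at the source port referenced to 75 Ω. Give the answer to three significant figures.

tan(βl) = 1.31
Z_in = Z_0·(Z_L + jZ_0·tanβl)/(Z_0 + jZ_L·tanβl) = 26.3 − j36.7 Ω
Γ_s = (Z_in − Z_s)/(Z_in + Z_s) = (-48.7 − j36.7)/(101 − j36.7), |Γ_s| = 0.566

|Γ| ≈ 0.566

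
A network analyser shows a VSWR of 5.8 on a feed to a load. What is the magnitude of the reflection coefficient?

|Γ| = (S − 1)/(S + 1) = (5.8 − 1)/(5.8 + 1) = 4.8/6.8

|Γ| ≈ 0.706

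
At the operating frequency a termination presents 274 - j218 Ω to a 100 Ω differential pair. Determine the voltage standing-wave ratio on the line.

Γ = (Z_L − Z_0)/(Z_L + Z_0) = (174 − j218)/(374 − j218)
|Γ| = 279/433 = 0.644
VSWR = (1 + |Γ|)/(1 − |Γ|) = 1.64/0.356

VSWR ≈ 4.62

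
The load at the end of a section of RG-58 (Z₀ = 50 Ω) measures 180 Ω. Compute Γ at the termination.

Γ = 0.565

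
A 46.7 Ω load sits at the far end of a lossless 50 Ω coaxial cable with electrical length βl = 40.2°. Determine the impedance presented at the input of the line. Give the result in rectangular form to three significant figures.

Z_in ≈ 49.3 + j3.32 Ω

tan(βl) = tan(40.2°) = 0.845
Z_in = Z_0·(Z_L + jZ_0·tanβl)/(Z_0 + jZ_L·tanβl)
     = 50·(46.7 + j42.3)/(50 + j39.5)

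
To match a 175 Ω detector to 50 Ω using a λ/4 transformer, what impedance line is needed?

Z_qwt ≈ 93.5 Ω

Z_qwt = √(Z_0·R_L) = √(50 × 175) = √8750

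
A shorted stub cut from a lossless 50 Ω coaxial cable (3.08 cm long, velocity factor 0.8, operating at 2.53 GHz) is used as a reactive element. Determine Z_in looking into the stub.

Z_in ≈ −j98.6 Ω

λ = v/f = 0.8·c / 2.53 GHz = 0.0949 m
βl = 2π·l/λ = 2π × 0.325 = 117°
tan(βl) = -1.97
For a shorted stub, Z_in = jZ_0·tan(βl)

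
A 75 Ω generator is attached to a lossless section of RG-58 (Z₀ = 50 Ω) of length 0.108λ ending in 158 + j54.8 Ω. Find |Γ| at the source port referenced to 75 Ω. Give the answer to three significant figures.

βl = 2π × 0.108 = 38.9°
tan(βl) = 0.806
Z_in = Z_0·(Z_L + jZ_0·tanβl)/(Z_0 + jZ_L·tanβl) = 40.1 − j60.2 Ω
Γ_s = (Z_in − Z_s)/(Z_in + Z_s) = (-34.9 − j60.2)/(115 − j60.2), |Γ_s| = 0.536

|Γ| ≈ 0.536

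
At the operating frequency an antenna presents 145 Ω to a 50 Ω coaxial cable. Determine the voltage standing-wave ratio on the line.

VSWR ≈ 2.9

Γ = (145 − 50)/(145 + 50) = 0.487
VSWR = (1 + 0.487)/(1 − 0.487)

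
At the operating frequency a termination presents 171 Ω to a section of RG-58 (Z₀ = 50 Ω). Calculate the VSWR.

VSWR ≈ 3.42

For a purely resistive load, VSWR = R_L/Z_0 or Z_0/R_L (whichever > 1) = 171/50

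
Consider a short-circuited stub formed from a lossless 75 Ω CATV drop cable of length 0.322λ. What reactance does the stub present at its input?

X_in ≈ -154 Ω (capacitive)

βl = 2π × 0.322 = 116°
tan(βl) = -2.06
For a short-circuited stub, Z_in = jZ_0·tan(βl)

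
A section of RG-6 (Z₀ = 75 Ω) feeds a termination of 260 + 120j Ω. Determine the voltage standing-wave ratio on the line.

VSWR ≈ 4.26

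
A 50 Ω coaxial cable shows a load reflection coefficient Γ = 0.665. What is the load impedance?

Z_L = Z_0·(1 + Γ)/(1 − Γ) = 50·(1.67)/(0.335)

Z_L ≈ 249 Ω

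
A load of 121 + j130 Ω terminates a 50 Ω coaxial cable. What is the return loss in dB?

RL ≈ 3.23 dB

Γ = (71 + j130)/(171 + j130), |Γ| = 0.69
RL = −20·log₁₀|Γ| = −20·log₁₀(0.69)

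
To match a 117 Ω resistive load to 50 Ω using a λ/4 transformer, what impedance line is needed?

Z_qwt ≈ 76.5 Ω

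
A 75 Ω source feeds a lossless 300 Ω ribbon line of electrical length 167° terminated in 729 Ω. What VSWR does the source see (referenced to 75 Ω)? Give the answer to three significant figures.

tan(βl) = -0.231
Z_in = Z_0·(Z_L + jZ_0·tanβl)/(Z_0 + jZ_L·tanβl) = 584 + j258 Ω
Γ_s = (Z_in − Z_s)/(Z_in + Z_s) = (509 + j258)/(659 + j258), |Γ_s| = 0.806
VSWR = (1 + |Γ_s|)/(1 − |Γ_s|)

VSWR ≈ 9.33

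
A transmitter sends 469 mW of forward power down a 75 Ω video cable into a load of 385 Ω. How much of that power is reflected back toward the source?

P_reflected ≈ 213 mW

Γ = (385 − 75)/(385 + 75) = 0.674
|Γ|² = 0.454
P_refl = |Γ|²·P_inc = 213 mW, P_del = (1 − |Γ|²)·P_inc = 256 mW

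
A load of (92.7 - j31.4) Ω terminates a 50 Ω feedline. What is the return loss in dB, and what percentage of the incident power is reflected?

Γ = (42.7 − j31.4)/(142.7 − j31.4), |Γ| = 0.363
RL = −20·log₁₀(0.363) = 8.81 dB
P_refl/P_inc = |Γ|² = 0.132

RL ≈ 8.81 dB; 13.2% of incident power reflected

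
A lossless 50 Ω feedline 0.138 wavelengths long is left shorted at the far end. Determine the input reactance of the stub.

X_in ≈ 58.9 Ω (inductive)

βl = 2π × 0.138 = 49.7°
tan(βl) = 1.18
For a shorted stub, Z_in = jZ_0·tan(βl)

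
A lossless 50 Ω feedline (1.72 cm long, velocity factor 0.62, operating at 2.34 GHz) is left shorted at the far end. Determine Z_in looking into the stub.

Z_in ≈ +j233 Ω

λ = v/f = 0.62·c / 2.34 GHz = 0.0795 m
βl = 2π·l/λ = 2π × 0.216 = 77.9°
tan(βl) = 4.66
For a shorted stub, Z_in = jZ_0·tan(βl)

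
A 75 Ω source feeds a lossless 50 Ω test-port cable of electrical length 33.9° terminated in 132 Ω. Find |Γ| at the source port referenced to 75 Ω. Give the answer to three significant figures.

tan(βl) = 0.672
Z_in = Z_0·(Z_L + jZ_0·tanβl)/(Z_0 + jZ_L·tanβl) = 46.2 − j48.4 Ω
Γ_s = (Z_in − Z_s)/(Z_in + Z_s) = (-28.8 − j48.4)/(121 − j48.4), |Γ_s| = 0.431

|Γ| ≈ 0.431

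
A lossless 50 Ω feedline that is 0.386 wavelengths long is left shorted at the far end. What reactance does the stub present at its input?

βl = 2π × 0.386 = 139°
tan(βl) = -0.871
For a shorted stub, Z_in = jZ_0·tan(βl)

X_in ≈ -43.5 Ω (capacitive)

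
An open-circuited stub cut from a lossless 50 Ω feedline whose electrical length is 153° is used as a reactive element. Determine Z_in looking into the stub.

Z_in ≈ +j98.1 Ω

tan(βl) = -0.51
For an open-circuited stub, Z_in = −jZ_0·cot(βl) = −jZ_0/tan(βl)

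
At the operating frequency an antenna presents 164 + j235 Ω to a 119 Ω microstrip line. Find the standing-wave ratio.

Γ = (Z_L − Z_0)/(Z_L + Z_0) = (45 + j235)/(283 + j235)
|Γ| = 239/368 = 0.65
VSWR = (1 + |Γ|)/(1 − |Γ|) = 1.65/0.35

VSWR ≈ 4.72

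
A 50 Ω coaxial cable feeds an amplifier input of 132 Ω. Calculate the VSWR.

VSWR ≈ 2.64

For a purely resistive load, VSWR = R_L/Z_0 or Z_0/R_L (whichever > 1) = 132/50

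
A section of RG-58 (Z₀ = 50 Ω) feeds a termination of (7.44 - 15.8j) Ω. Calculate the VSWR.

Γ = (Z_L − Z_0)/(Z_L + Z_0) = (-42.56 − j15.8)/(57.44 − j15.8)
|Γ| = 45.4/59.6 = 0.762
VSWR = (1 + |Γ|)/(1 − |Γ|) = 1.76/0.238

VSWR ≈ 7.41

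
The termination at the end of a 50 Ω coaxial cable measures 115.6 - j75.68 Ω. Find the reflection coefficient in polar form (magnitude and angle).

Γ ≈ 0.55 ∠ -24.5°

Γ = (Z_L − Z_0)/(Z_L + Z_0) = (65.6 − j75.68)/(165.6 − j75.68)
|Γ| = 100/182 = 0.55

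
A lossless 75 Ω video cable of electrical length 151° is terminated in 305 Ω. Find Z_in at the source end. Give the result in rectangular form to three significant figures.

tan(βl) = tan(151°) = -0.554
Z_in = Z_0·(Z_L + jZ_0·tanβl)/(Z_0 + jZ_L·tanβl)
     = 75·(305 − j41.6)/(75 − j169)

Z_in ≈ 65.6 + j106 Ω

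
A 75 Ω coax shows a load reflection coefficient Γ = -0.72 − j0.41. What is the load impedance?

Z_L ≈ 7.52 − j19.7 Ω

Z_L = Z_0·(1 + Γ)/(1 − Γ) = 75·(0.28 − j0.41)/(1.72 + j0.41)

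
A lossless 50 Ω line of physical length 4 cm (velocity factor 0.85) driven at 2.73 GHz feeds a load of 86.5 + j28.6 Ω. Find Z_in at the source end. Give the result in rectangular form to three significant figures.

Z_in ≈ 45.8 + j33.5 Ω

λ = v/f = 0.85·c / 2.73 GHz = 0.0934 m
βl = 2π·l/λ = 2π × 0.428 = 154°
tan(βl) = tan(154°) = -0.484
Z_in = Z_0·(Z_L + jZ_0·tanβl)/(Z_0 + jZ_L·tanβl)
     = 50·(86.5 + j4.39)/(63.8 − j41.9)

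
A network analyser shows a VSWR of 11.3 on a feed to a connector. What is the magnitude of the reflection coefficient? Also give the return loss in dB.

|Γ| = (S − 1)/(S + 1) = (11.3 − 1)/(11.3 + 1) = 10.3/12.3
RL = −20·log₁₀|Γ| = −20·log₁₀(0.837)

|Γ| ≈ 0.837; return loss ≈ 1.54 dB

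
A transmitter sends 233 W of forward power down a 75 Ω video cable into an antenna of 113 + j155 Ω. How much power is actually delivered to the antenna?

P_delivered ≈ 133 W

|Γ| = |(38 + j155)/(188 + j155)| = 0.655
|Γ|² = 0.429
P_refl = |Γ|²·P_inc = 100 W, P_del = (1 − |Γ|²)·P_inc = 133 W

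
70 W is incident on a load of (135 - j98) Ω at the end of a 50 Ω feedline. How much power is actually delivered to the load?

P_delivered ≈ 43.1 W

|Γ| = |(85 − j98)/(185 − j98)| = 0.62
|Γ|² = 0.384
P_refl = |Γ|²·P_inc = 26.9 W, P_del = (1 − |Γ|²)·P_inc = 43.1 W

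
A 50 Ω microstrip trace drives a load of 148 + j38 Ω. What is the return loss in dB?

RL ≈ 5.66 dB

Γ = (98 + j38)/(198 + j38), |Γ| = 0.521
RL = −20·log₁₀|Γ| = −20·log₁₀(0.521)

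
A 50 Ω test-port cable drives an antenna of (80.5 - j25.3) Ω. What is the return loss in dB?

RL ≈ 10.5 dB

Γ = (30.5 − j25.3)/(130.5 − j25.3), |Γ| = 0.298
RL = −20·log₁₀|Γ| = −20·log₁₀(0.298)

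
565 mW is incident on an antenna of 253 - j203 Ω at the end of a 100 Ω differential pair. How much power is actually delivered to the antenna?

|Γ| = |(153 − j203)/(353 − j203)| = 0.624
|Γ|² = 0.39
P_refl = |Γ|²·P_inc = 220 mW, P_del = (1 − |Γ|²)·P_inc = 345 mW

P_delivered ≈ 345 mW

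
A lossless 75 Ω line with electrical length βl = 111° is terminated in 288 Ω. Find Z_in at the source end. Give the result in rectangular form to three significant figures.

tan(βl) = tan(111°) = -2.61
Z_in = Z_0·(Z_L + jZ_0·tanβl)/(Z_0 + jZ_L·tanβl)
     = 75·(288 − j195)/(75 − j750)

Z_in ≈ 22.2 + j26.6 Ω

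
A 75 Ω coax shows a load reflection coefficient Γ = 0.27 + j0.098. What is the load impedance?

Z_L = Z_0·(1 + Γ)/(1 − Γ) = 75·(1.27 + j0.098)/(0.73 − j0.098)

Z_L ≈ 127 + j27.1 Ω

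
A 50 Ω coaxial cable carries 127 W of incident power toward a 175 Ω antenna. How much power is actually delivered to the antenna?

Γ = (175 − 50)/(175 + 50) = 0.556
|Γ|² = 0.309
P_refl = |Γ|²·P_inc = 39.2 W, P_del = (1 − |Γ|²)·P_inc = 87.8 W

P_delivered ≈ 87.8 W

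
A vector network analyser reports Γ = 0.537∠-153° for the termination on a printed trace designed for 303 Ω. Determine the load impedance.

Z_L ≈ 96 − j65.8 Ω

Z_L = Z_0·(1 + Γ)/(1 − Γ) = 303·(0.522 − j0.244)/(1.48 + j0.244)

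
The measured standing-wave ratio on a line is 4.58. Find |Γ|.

|Γ| ≈ 0.642

|Γ| = (S − 1)/(S + 1) = (4.58 − 1)/(4.58 + 1) = 3.58/5.58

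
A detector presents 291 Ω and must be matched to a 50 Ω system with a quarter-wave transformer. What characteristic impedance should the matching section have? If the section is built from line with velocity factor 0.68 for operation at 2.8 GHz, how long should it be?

Z_qwt = √(Z_0·R_L) = √(50 × 291) = √14550
λ = 0.68·c/f = 0.0729 m, so l = λ/4 = 0.0182 m

Z_qwt ≈ 121 Ω; length ≈ 1.82 cm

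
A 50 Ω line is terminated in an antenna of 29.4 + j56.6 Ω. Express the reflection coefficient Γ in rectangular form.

Γ ≈ 0.165 + j0.595

Γ = (Z_L − Z_0)/(Z_L + Z_0) = (-20.6 + j56.6)/(79.4 + j56.6)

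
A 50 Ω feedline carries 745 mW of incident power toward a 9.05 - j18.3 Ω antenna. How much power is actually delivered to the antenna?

P_delivered ≈ 353 mW

|Γ| = |(-40.95 − j18.3)/(59.05 − j18.3)| = 0.726
|Γ|² = 0.526
P_refl = |Γ|²·P_inc = 392 mW, P_del = (1 − |Γ|²)·P_inc = 353 mW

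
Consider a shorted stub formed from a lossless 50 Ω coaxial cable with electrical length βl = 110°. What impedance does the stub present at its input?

tan(βl) = -2.75
For a shorted stub, Z_in = jZ_0·tan(βl)

Z_in ≈ −j137 Ω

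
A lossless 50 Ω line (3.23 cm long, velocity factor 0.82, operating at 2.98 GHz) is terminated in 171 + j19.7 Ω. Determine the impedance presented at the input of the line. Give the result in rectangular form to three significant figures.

Z_in ≈ 29.9 + j47.2 Ω

λ = v/f = 0.82·c / 2.98 GHz = 0.0826 m
βl = 2π·l/λ = 2π × 0.391 = 141°
tan(βl) = tan(141°) = -0.814
Z_in = Z_0·(Z_L + jZ_0·tanβl)/(Z_0 + jZ_L·tanβl)
     = 50·(171 − j21)/(66 − j139)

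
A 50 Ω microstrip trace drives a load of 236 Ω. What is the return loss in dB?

RL ≈ 3.74 dB

Γ = (236 − 50)/(236 + 50) = 0.65
RL = −20·log₁₀|Γ| = −20·log₁₀(0.65)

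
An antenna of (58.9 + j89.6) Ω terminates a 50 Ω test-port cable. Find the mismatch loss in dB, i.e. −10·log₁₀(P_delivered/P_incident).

mismatch loss ≈ 2.27 dB

Γ = (8.9 + j89.6)/(108.9 + j89.6), |Γ| = 0.638
|Γ|² = 0.408, so P_del/P_inc = 1 − |Γ|² = 0.592
ML = −10·log₁₀(1 − |Γ|²)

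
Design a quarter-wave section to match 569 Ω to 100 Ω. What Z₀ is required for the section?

Z_qwt ≈ 239 Ω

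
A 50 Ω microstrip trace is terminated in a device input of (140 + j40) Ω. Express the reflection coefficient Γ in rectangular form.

Γ ≈ 0.496 + j0.106

Γ = (Z_L − Z_0)/(Z_L + Z_0) = (90 + j40)/(190 + j40)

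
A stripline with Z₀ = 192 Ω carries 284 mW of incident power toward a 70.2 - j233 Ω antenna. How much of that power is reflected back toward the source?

|Γ| = |(-121.8 − j233)/(262.2 − j233)| = 0.75
|Γ|² = 0.562
P_refl = |Γ|²·P_inc = 160 mW, P_del = (1 − |Γ|²)·P_inc = 124 mW

P_reflected ≈ 160 mW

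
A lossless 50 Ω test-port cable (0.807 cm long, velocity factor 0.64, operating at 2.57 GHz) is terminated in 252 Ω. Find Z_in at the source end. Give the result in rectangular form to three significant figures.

λ = v/f = 0.64·c / 2.57 GHz = 0.0747 m
βl = 2π·l/λ = 2π × 0.108 = 38.9°
tan(βl) = tan(38.9°) = 0.807
Z_in = Z_0·(Z_L + jZ_0·tanβl)/(Z_0 + jZ_L·tanβl)
     = 50·(252 + j40.3)/(50 + j203)

Z_in ≈ 23.7 − j56.2 Ω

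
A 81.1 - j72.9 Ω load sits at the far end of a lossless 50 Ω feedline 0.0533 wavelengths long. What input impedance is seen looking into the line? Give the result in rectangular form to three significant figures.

Z_in ≈ 35.1 − j50 Ω

βl = 2π × 0.0533 = 19.2°
tan(βl) = tan(19.2°) = 0.348
Z_in = Z_0·(Z_L + jZ_0·tanβl)/(Z_0 + jZ_L·tanβl)
     = 50·(81.1 − j55.5)/(75.4 + j28.2)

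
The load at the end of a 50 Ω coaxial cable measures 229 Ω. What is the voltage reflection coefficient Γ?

Γ = 0.642

Γ = (Z_L − Z_0)/(Z_L + Z_0) = (229 − 50)/(229 + 50) = 179/279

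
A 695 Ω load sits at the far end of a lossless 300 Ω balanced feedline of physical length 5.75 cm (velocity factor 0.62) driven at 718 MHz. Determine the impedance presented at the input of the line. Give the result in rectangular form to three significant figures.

λ = v/f = 0.62·c / 718 MHz = 0.259 m
βl = 2π·l/λ = 2π × 0.222 = 79.9°
tan(βl) = tan(79.9°) = 5.62
Z_in = Z_0·(Z_L + jZ_0·tanβl)/(Z_0 + jZ_L·tanβl)
     = 300·(695 + j1690)/(300 + j3900)

Z_in ≈ 133 − j43.2 Ω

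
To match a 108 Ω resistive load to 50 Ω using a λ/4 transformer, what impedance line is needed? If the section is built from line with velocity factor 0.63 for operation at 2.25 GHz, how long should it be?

Z_qwt ≈ 73.5 Ω; length ≈ 2.1 cm

Z_qwt = √(Z_0·R_L) = √(50 × 108) = √5400
λ = 0.63·c/f = 0.084 m, so l = λ/4 = 0.021 m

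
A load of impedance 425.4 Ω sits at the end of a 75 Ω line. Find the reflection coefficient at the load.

Γ = 0.7

Γ = (Z_L − Z_0)/(Z_L + Z_0) = (425.4 − 75)/(425.4 + 75) = 350.4/500.4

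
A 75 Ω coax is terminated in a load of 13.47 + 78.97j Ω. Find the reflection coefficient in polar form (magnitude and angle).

Γ = (Z_L − Z_0)/(Z_L + Z_0) = (-61.53 + j78.97)/(88.47 + j78.97)
|Γ| = 100/119 = 0.844

Γ ≈ 0.844 ∠ 86.2°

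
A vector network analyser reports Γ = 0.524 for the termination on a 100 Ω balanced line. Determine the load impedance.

Z_L ≈ 320 Ω

Z_L = Z_0·(1 + Γ)/(1 − Γ) = 100·(1.52)/(0.476)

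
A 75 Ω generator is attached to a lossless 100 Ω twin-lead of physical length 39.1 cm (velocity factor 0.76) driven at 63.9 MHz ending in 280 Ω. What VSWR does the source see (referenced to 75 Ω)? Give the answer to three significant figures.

VSWR ≈ 3.1

λ = v/f = 0.76·c / 63.9 MHz = 3.57 m
βl = 2π·l/λ = 2π × 0.11 = 39.4°
tan(βl) = 0.823
Z_in = Z_0·(Z_L + jZ_0·tanβl)/(Z_0 + jZ_L·tanβl) = 74.4 − j89.2 Ω
Γ_s = (Z_in − Z_s)/(Z_in + Z_s) = (-0.563 − j89.2)/(149 − j89.2), |Γ_s| = 0.513
VSWR = (1 + |Γ_s|)/(1 − |Γ_s|)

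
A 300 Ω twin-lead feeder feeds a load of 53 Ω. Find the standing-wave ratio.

For a purely resistive load, VSWR = R_L/Z_0 or Z_0/R_L (whichever > 1) = 300/53

VSWR ≈ 5.66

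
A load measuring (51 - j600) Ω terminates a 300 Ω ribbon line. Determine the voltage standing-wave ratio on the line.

VSWR ≈ 29.5

Γ = (Z_L − Z_0)/(Z_L + Z_0) = (-249 − j600)/(351 − j600)
|Γ| = 650/695 = 0.935
VSWR = (1 + |Γ|)/(1 − |Γ|) = 1.93/0.0655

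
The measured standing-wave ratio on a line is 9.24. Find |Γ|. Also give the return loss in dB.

|Γ| = (S − 1)/(S + 1) = (9.24 − 1)/(9.24 + 1) = 8.24/10.2
RL = −20·log₁₀|Γ| = −20·log₁₀(0.805)

|Γ| ≈ 0.805; return loss ≈ 1.89 dB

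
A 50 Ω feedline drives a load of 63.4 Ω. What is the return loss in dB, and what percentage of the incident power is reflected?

RL ≈ 18.6 dB; 1.4% of incident power reflected

Γ = (63.4 − 50)/(63.4 + 50) = 0.118
RL = −20·log₁₀(0.118) = 18.6 dB
P_refl/P_inc = |Γ|² = 0.014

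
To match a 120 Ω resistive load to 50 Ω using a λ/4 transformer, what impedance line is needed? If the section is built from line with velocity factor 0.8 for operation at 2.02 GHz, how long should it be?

Z_qwt ≈ 77.5 Ω; length ≈ 2.97 cm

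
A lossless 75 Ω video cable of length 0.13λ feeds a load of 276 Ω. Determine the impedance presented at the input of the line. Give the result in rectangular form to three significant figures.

Z_in ≈ 36 − j61.2 Ω

βl = 2π × 0.13 = 46.8°
tan(βl) = tan(46.8°) = 1.06
Z_in = Z_0·(Z_L + jZ_0·tanβl)/(Z_0 + jZ_L·tanβl)
     = 75·(276 + j79.9)/(75 + j294)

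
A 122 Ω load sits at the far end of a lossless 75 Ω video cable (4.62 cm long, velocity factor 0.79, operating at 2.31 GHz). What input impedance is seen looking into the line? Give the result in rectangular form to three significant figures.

λ = v/f = 0.79·c / 2.31 GHz = 0.103 m
βl = 2π·l/λ = 2π × 0.45 = 162°
tan(βl) = tan(162°) = -0.323
Z_in = Z_0·(Z_L + jZ_0·tanβl)/(Z_0 + jZ_L·tanβl)
     = 75·(122 − j24.2)/(75 − j39.4)

Z_in ≈ 106 + j31.2 Ω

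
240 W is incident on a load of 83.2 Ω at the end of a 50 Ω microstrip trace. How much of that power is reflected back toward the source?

P_reflected ≈ 14.9 W

Γ = (83.2 − 50)/(83.2 + 50) = 0.249
|Γ|² = 0.0621
P_refl = |Γ|²·P_inc = 14.9 W, P_del = (1 − |Γ|²)·P_inc = 225 W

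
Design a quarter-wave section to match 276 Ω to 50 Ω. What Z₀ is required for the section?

Z_qwt ≈ 117 Ω

Z_qwt = √(Z_0·R_L) = √(50 × 276) = √13800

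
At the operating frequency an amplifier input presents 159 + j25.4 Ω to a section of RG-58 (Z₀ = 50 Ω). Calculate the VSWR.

Γ = (Z_L − Z_0)/(Z_L + Z_0) = (109 + j25.4)/(209 + j25.4)
|Γ| = 112/211 = 0.532
VSWR = (1 + |Γ|)/(1 − |Γ|) = 1.53/0.468

VSWR ≈ 3.27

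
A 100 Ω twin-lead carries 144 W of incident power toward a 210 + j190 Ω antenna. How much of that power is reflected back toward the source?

P_reflected ≈ 52.5 W

|Γ| = |(110 + j190)/(310 + j190)| = 0.604
|Γ|² = 0.365
P_refl = |Γ|²·P_inc = 52.5 W, P_del = (1 − |Γ|²)·P_inc = 91.5 W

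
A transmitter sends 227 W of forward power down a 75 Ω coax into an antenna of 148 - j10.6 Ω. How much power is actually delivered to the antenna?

P_delivered ≈ 202 W

|Γ| = |(73 − j10.6)/(223 − j10.6)| = 0.33
|Γ|² = 0.109
P_refl = |Γ|²·P_inc = 24.8 W, P_del = (1 − |Γ|²)·P_inc = 202 W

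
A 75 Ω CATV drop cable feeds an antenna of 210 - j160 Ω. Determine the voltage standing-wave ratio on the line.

VSWR ≈ 4.56

Γ = (Z_L − Z_0)/(Z_L + Z_0) = (135 − j160)/(285 − j160)
|Γ| = 209/327 = 0.641
VSWR = (1 + |Γ|)/(1 − |Γ|) = 1.64/0.359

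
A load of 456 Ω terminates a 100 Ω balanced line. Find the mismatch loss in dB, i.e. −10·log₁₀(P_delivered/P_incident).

mismatch loss ≈ 2.29 dB

Γ = (456 − 100)/(456 + 100) = 0.64
|Γ|² = 0.41, so P_del/P_inc = 1 − |Γ|² = 0.59
ML = −10·log₁₀(1 − |Γ|²)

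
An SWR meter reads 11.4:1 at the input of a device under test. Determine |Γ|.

|Γ| ≈ 0.839

|Γ| = (S − 1)/(S + 1) = (11.4 − 1)/(11.4 + 1) = 10.4/12.4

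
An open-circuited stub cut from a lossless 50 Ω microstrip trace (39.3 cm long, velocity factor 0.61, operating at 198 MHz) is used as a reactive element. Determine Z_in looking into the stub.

Z_in ≈ +j98.5 Ω

λ = v/f = 0.61·c / 198 MHz = 0.924 m
βl = 2π·l/λ = 2π × 0.425 = 153°
tan(βl) = -0.508
For an open-circuited stub, Z_in = −jZ_0·cot(βl) = −jZ_0/tan(βl)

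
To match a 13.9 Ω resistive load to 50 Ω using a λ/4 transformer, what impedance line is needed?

Z_qwt ≈ 26.4 Ω

Z_qwt = √(Z_0·R_L) = √(50 × 13.9) = √695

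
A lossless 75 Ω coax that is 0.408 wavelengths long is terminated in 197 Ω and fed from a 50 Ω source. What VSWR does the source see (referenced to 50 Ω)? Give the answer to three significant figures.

βl = 2π × 0.408 = 147°
tan(βl) = -0.652
Z_in = Z_0·(Z_L + jZ_0·tanβl)/(Z_0 + jZ_L·tanβl) = 71.3 + j73.3 Ω
Γ_s = (Z_in − Z_s)/(Z_in + Z_s) = (21.3 + j73.3)/(121 + j73.3), |Γ_s| = 0.539
VSWR = (1 + |Γ_s|)/(1 − |Γ_s|)

VSWR ≈ 3.34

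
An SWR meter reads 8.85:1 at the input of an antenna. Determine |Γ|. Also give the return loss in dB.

|Γ| ≈ 0.797; return loss ≈ 1.97 dB

|Γ| = (S − 1)/(S + 1) = (8.85 − 1)/(8.85 + 1) = 7.85/9.85
RL = −20·log₁₀|Γ| = −20·log₁₀(0.797)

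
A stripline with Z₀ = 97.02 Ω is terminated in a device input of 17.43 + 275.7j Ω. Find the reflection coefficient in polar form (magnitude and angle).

Γ ≈ 0.961 ∠ 38.6°

Γ = (Z_L − Z_0)/(Z_L + Z_0) = (-79.59 + j275.7)/(114.4 + j275.7)
|Γ| = 287/299 = 0.961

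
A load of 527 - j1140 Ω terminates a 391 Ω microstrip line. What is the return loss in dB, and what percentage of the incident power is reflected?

Γ = (136 − j1140)/(918 − j1140), |Γ| = 0.784
RL = −20·log₁₀(0.784) = 2.11 dB
P_refl/P_inc = |Γ|² = 0.615

RL ≈ 2.11 dB; 61.5% of incident power reflected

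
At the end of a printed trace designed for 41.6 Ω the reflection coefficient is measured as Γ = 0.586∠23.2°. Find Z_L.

Z_L = Z_0·(1 + Γ)/(1 − Γ) = 41.6·(1.54 + j0.231)/(0.461 − j0.231)

Z_L ≈ 103 + j72.2 Ω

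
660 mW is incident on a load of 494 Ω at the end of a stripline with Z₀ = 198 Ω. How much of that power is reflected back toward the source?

P_reflected ≈ 121 mW

Γ = (494 − 198)/(494 + 198) = 0.428
|Γ|² = 0.183
P_refl = |Γ|²·P_inc = 121 mW, P_del = (1 − |Γ|²)·P_inc = 539 mW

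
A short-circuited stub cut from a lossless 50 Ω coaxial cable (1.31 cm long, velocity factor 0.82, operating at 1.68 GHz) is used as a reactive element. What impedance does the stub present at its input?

Z_in ≈ +j31.5 Ω

λ = v/f = 0.82·c / 1.68 GHz = 0.146 m
βl = 2π·l/λ = 2π × 0.0895 = 32.2°
tan(βl) = 0.63
For a short-circuited stub, Z_in = jZ_0·tan(βl)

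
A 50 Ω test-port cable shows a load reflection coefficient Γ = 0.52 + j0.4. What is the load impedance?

Z_L = Z_0·(1 + Γ)/(1 − Γ) = 50·(1.52 + j0.4)/(0.48 − j0.4)

Z_L ≈ 73 + j102 Ω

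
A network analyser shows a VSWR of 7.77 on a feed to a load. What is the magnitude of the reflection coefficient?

|Γ| ≈ 0.772

|Γ| = (S − 1)/(S + 1) = (7.77 − 1)/(7.77 + 1) = 6.77/8.77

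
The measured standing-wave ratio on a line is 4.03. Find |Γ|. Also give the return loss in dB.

|Γ| = (S − 1)/(S + 1) = (4.03 − 1)/(4.03 + 1) = 3.03/5.03
RL = −20·log₁₀|Γ| = −20·log₁₀(0.602)

|Γ| ≈ 0.602; return loss ≈ 4.4 dB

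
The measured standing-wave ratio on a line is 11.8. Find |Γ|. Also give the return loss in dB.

|Γ| = (S − 1)/(S + 1) = (11.8 − 1)/(11.8 + 1) = 10.8/12.8
RL = −20·log₁₀|Γ| = −20·log₁₀(0.844)

|Γ| ≈ 0.844; return loss ≈ 1.48 dB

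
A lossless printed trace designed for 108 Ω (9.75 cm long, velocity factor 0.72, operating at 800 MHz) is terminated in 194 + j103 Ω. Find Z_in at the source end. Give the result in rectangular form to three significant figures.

Z_in ≈ 51.3 + j39.4 Ω

λ = v/f = 0.72·c / 800 MHz = 0.27 m
βl = 2π·l/λ = 2π × 0.361 = 130°
tan(βl) = tan(130°) = -1.19
Z_in = Z_0·(Z_L + jZ_0·tanβl)/(Z_0 + jZ_L·tanβl)
     = 108·(194 − j25.7)/(231 − j231)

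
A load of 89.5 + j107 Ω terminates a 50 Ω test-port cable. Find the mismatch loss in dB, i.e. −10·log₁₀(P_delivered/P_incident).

Γ = (39.5 + j107)/(139.5 + j107), |Γ| = 0.649
|Γ|² = 0.421, so P_del/P_inc = 1 − |Γ|² = 0.579
ML = −10·log₁₀(1 − |Γ|²)

mismatch loss ≈ 2.37 dB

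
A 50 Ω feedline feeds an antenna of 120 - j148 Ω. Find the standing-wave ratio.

VSWR ≈ 6.31

Γ = (Z_L − Z_0)/(Z_L + Z_0) = (70 − j148)/(170 − j148)
|Γ| = 164/225 = 0.726
VSWR = (1 + |Γ|)/(1 − |Γ|) = 1.73/0.274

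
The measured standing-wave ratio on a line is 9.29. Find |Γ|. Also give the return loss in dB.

|Γ| = (S − 1)/(S + 1) = (9.29 − 1)/(9.29 + 1) = 8.29/10.3
RL = −20·log₁₀|Γ| = −20·log₁₀(0.806)

|Γ| ≈ 0.806; return loss ≈ 1.88 dB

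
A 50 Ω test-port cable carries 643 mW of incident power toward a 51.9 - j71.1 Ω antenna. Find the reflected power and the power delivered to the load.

|Γ| = |(1.9 − j71.1)/(101.9 − j71.1)| = 0.572
|Γ|² = 0.328
P_refl = |Γ|²·P_inc = 211 mW, P_del = (1 − |Γ|²)·P_inc = 432 mW

P_reflected ≈ 211 mW; P_delivered ≈ 432 mW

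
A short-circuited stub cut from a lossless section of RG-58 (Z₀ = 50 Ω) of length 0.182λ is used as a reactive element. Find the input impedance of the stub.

βl = 2π × 0.182 = 65.5°
tan(βl) = 2.2
For a short-circuited stub, Z_in = jZ_0·tan(βl)

Z_in ≈ +j110 Ω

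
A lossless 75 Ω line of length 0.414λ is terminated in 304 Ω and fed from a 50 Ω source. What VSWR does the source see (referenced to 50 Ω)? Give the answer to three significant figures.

βl = 2π × 0.414 = 149°
tan(βl) = -0.6
Z_in = Z_0·(Z_L + jZ_0·tanβl)/(Z_0 + jZ_L·tanβl) = 59.8 + j100 Ω
Γ_s = (Z_in − Z_s)/(Z_in + Z_s) = (9.8 + j100)/(110 + j100), |Γ_s| = 0.678
VSWR = (1 + |Γ_s|)/(1 − |Γ_s|)

VSWR ≈ 5.21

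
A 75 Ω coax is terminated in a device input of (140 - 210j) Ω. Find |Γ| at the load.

|Γ| ≈ 0.731

Γ = (Z_L − Z_0)/(Z_L + Z_0) = (65 − j210)/(215 − j210)
|Γ| = 220/301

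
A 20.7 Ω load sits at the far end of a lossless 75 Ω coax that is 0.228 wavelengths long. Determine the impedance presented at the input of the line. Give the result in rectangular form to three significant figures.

βl = 2π × 0.228 = 82.1°
tan(βl) = tan(82.1°) = 7.19
Z_in = Z_0·(Z_L + jZ_0·tanβl)/(Z_0 + jZ_L·tanβl)
     = 75·(20.7 + j539)/(75 + j149)

Z_in ≈ 221 + j101 Ω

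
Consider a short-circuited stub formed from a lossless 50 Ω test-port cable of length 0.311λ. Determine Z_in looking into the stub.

βl = 2π × 0.311 = 112°
tan(βl) = -2.48
For a short-circuited stub, Z_in = jZ_0·tan(βl)

Z_in ≈ −j124 Ω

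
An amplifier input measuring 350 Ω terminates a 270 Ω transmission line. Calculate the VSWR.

VSWR ≈ 1.3

Γ = (350 − 270)/(350 + 270) = 0.129
VSWR = (1 + 0.129)/(1 − 0.129)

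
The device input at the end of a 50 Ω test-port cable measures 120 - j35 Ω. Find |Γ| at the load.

Γ = (Z_L − Z_0)/(Z_L + Z_0) = (70 − j35)/(170 − j35)
|Γ| = 78.3/174

|Γ| ≈ 0.451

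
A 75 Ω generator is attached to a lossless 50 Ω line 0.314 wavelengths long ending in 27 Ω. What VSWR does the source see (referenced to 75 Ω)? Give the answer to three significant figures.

VSWR ≈ 1.58

βl = 2π × 0.314 = 113°
tan(βl) = -2.35
Z_in = Z_0·(Z_L + jZ_0·tanβl)/(Z_0 + jZ_L·tanβl) = 67.5 − j31.9 Ω
Γ_s = (Z_in − Z_s)/(Z_in + Z_s) = (-7.52 − j31.9)/(142 − j31.9), |Γ_s| = 0.224
VSWR = (1 + |Γ_s|)/(1 − |Γ_s|)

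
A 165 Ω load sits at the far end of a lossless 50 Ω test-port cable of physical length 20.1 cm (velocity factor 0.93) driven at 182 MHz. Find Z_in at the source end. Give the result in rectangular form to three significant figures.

Z_in ≈ 26.1 − j39 Ω

λ = v/f = 0.93·c / 182 MHz = 1.53 m
βl = 2π·l/λ = 2π × 0.131 = 47.2°
tan(βl) = tan(47.2°) = 1.08
Z_in = Z_0·(Z_L + jZ_0·tanβl)/(Z_0 + jZ_L·tanβl)
     = 50·(165 + j54)/(50 + j178)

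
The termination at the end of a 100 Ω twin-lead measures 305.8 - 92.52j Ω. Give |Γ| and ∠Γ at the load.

Γ = (Z_L − Z_0)/(Z_L + Z_0) = (205.8 − j92.52)/(405.8 − j92.52)
|Γ| = 226/416 = 0.542

Γ ≈ 0.542 ∠ -11.4°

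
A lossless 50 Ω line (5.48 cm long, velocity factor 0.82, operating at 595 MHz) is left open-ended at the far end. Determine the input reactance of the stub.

X_in ≈ -45.5 Ω (capacitive)

λ = v/f = 0.82·c / 595 MHz = 0.413 m
βl = 2π·l/λ = 2π × 0.133 = 47.7°
tan(βl) = 1.1
For an open-ended stub, Z_in = −jZ_0·cot(βl) = −jZ_0/tan(βl)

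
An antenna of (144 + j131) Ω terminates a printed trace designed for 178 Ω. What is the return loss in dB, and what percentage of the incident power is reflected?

Γ = (-34 + j131)/(322 + j131), |Γ| = 0.389
RL = −20·log₁₀(0.389) = 8.19 dB
P_refl/P_inc = |Γ|² = 0.152

RL ≈ 8.19 dB; 15.2% of incident power reflected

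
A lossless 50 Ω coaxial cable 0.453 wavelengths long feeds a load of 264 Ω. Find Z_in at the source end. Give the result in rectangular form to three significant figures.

Z_in ≈ 80.6 + j114 Ω

βl = 2π × 0.453 = 163°
tan(βl) = tan(163°) = -0.304
Z_in = Z_0·(Z_L + jZ_0·tanβl)/(Z_0 + jZ_L·tanβl)
     = 50·(264 − j15.2)/(50 − j80.3)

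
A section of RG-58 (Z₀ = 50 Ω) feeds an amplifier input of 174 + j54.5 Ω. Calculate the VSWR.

VSWR ≈ 3.85

Γ = (Z_L − Z_0)/(Z_L + Z_0) = (124 + j54.5)/(224 + j54.5)
|Γ| = 135/231 = 0.588
VSWR = (1 + |Γ|)/(1 − |Γ|) = 1.59/0.412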